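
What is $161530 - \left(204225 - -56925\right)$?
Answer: $-99620$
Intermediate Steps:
$161530 - \left(204225 - -56925\right) = 161530 - \left(204225 + 56925\right) = 161530 - 261150 = -99620$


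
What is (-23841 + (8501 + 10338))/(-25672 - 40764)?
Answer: 2501/33218 ≈ 0.075290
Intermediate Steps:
(-23841 + (8501 + 10338))/(-25672 - 40764) = (-23841 + 18839)/(-66436) = -5002*(-1/66436) = 2501/33218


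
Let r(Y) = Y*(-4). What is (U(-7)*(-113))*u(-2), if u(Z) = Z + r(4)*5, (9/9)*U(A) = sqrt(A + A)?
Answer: 9266*I*sqrt(14) ≈ 34670.0*I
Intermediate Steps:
r(Y) = -4*Y
U(A) = sqrt(2)*sqrt(A) (U(A) = sqrt(A + A) = sqrt(2*A) = sqrt(2)*sqrt(A))
u(Z) = -80 + Z (u(Z) = Z - 4*4*5 = Z - 16*5 = Z - 80 = -80 + Z)
(U(-7)*(-113))*u(-2) = ((sqrt(2)*sqrt(-7))*(-113))*(-80 - 2) = ((sqrt(2)*(I*sqrt(7)))*(-113))*(-82) = ((I*sqrt(14))*(-113))*(-82) = -113*I*sqrt(14)*(-82) = 9266*I*sqrt(14)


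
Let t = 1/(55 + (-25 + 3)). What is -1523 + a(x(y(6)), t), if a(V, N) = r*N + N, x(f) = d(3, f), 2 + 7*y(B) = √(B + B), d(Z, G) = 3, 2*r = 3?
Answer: -100513/66 ≈ -1522.9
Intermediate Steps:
r = 3/2 (r = (½)*3 = 3/2 ≈ 1.5000)
y(B) = -2/7 + √2*√B/7 (y(B) = -2/7 + √(B + B)/7 = -2/7 + √(2*B)/7 = -2/7 + (√2*√B)/7 = -2/7 + √2*√B/7)
x(f) = 3
t = 1/33 (t = 1/(55 - 22) = 1/33 ≈ 0.030303)
a(V, N) = 5*N/2 (a(V, N) = 3*N/2 + N = 5*N/2)
-1523 + a(x(y(6)), t) = -1523 + (5/2)*(1/33) = -1523 + 5/66 = -100513/66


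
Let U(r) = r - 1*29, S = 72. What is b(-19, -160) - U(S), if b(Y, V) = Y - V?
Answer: 98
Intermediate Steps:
U(r) = -29 + r (U(r) = r - 29 = -29 + r)
b(-19, -160) - U(S) = (-19 - 1*(-160)) - (-29 + 72) = (-19 + 160) - 1*43 = 141 - 43 = 98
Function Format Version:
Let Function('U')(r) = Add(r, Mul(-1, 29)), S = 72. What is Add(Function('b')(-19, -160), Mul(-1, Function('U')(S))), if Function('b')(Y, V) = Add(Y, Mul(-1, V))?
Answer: 98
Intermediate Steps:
Function('U')(r) = Add(-29, r) (Function('U')(r) = Add(r, -29) = Add(-29, r))
Add(Function('b')(-19, -160), Mul(-1, Function('U')(S))) = Add(Add(-19, Mul(-1, -160)), Mul(-1, Add(-29, 72))) = Add(Add(-19, 160), Mul(-1, 43)) = Add(141, -43) = 98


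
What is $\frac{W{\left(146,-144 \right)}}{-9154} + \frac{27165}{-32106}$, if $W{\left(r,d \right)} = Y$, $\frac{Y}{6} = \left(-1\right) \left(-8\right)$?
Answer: $- \frac{41701583}{48983054} \approx -0.85135$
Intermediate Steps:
$Y = 48$ ($Y = 6 \left(\left(-1\right) \left(-8\right)\right) = 6 \cdot 8 = 48$)
$W{\left(r,d \right)} = 48$
$\frac{W{\left(146,-144 \right)}}{-9154} + \frac{27165}{-32106} = \frac{48}{-9154} + \frac{27165}{-32106} = 48 \left(- \frac{1}{9154}\right) + 27165 \left(- \frac{1}{32106}\right) = - \frac{24}{4577} - \frac{9055}{10702} = - \frac{41701583}{48983054}$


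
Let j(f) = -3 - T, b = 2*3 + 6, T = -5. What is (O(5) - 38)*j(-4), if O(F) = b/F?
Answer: -356/5 ≈ -71.200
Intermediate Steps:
b = 12 (b = 6 + 6 = 12)
j(f) = 2 (j(f) = -3 - 1*(-5) = -3 + 5 = 2)
O(F) = 12/F
(O(5) - 38)*j(-4) = (12/5 - 38)*2 = -178/5*2 = -356/5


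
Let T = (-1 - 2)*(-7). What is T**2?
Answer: 441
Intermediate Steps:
T = 21 (T = -3*(-7) = 21)
T**2 = 21**2 = 441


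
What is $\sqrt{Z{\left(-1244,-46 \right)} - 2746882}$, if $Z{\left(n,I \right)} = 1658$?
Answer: $2 i \sqrt{686306} \approx 1656.9 i$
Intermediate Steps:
$\sqrt{Z{\left(-1244,-46 \right)} - 2746882} = \sqrt{1658 - 2746882} = \sqrt{-2745224} = 2 i \sqrt{686306}$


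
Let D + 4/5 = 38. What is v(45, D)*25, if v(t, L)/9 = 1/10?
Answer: 45/2 ≈ 22.500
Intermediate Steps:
D = 186/5 (D = -4/5 + 38 = 186/5 ≈ 37.200)
v(t, L) = 9/10
v(45, D)*25 = (9/10)*25 = 45/2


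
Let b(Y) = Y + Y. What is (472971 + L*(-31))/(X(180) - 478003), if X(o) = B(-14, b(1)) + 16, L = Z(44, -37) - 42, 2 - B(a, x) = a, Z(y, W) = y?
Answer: -472909/477971 ≈ -0.98941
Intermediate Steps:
b(Y) = 2*Y
B(a, x) = 2 - a
L = 2 (L = 44 - 42 = 2)
X(o) = 32 (X(o) = (2 - 1*(-14)) + 16 = (2 + 14) + 16 = 16 + 16 = 32)
(472971 + L*(-31))/(X(180) - 478003) = (472971 + 2*(-31))/(32 - 478003) = (472971 - 62)/(-477971) = 472909*(-1/477971) = -472909/477971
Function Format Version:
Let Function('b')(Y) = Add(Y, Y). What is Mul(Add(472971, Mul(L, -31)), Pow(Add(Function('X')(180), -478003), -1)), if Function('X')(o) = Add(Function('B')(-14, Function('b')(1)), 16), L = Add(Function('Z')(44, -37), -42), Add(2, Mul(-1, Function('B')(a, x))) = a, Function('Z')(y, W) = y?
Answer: Rational(-472909, 477971) ≈ -0.98941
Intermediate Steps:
Function('b')(Y) = Mul(2, Y)
Function('B')(a, x) = Add(2, Mul(-1, a))
L = 2 (L = Add(44, -42) = 2)
Function('X')(o) = 32 (Function('X')(o) = Add(Add(2, Mul(-1, -14)), 16) = Add(Add(2, 14), 16) = Add(16, 16) = 32)
Mul(Add(472971, Mul(L, -31)), Pow(Add(Function('X')(180), -478003), -1)) = Mul(Add(472971, Mul(2, -31)), Pow(Add(32, -478003), -1)) = Mul(Add(472971, -62), Pow(-477971, -1)) = Mul(472909, Rational(-1, 477971)) = Rational(-472909, 477971)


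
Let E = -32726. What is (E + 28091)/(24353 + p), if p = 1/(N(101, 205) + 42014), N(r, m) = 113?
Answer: -65086215/341972944 ≈ -0.19033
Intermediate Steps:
p = 1/42127 (p = 1/(113 + 42014) = 1/42127 ≈ 2.3738e-5)
(E + 28091)/(24353 + p) = (-32726 + 28091)/(24353 + 1/42127) = -4635/1025918832/42127 = -4635*42127/1025918832 = -65086215/341972944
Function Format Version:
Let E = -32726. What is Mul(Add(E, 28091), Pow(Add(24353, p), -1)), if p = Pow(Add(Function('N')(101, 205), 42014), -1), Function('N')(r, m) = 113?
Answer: Rational(-65086215, 341972944) ≈ -0.19033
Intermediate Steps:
p = Rational(1, 42127) (p = Pow(Add(113, 42014), -1) = Pow(42127, -1) = Rational(1, 42127) ≈ 2.3738e-5)
Mul(Add(E, 28091), Pow(Add(24353, p), -1)) = Mul(Add(-32726, 28091), Pow(Add(24353, Rational(1, 42127)), -1)) = Mul(-4635, Pow(Rational(1025918832, 42127), -1)) = Mul(-4635, Rational(42127, 1025918832)) = Rational(-65086215, 341972944)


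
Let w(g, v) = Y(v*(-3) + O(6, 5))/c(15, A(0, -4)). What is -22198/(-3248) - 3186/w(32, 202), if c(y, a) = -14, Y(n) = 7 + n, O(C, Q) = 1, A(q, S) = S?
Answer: -32899847/485576 ≈ -67.754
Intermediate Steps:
w(g, v) = -4/7 + 3*v/14 (w(g, v) = (7 + (v*(-3) + 1))/(-14) = (7 + (-3*v + 1))*(-1/14) = (7 + (1 - 3*v))*(-1/14) = (8 - 3*v)*(-1/14) = -4/7 + 3*v/14)
-22198/(-3248) - 3186/w(32, 202) = -22198/(-3248) - 3186/(-4/7 + (3/14)*202) = -22198*(-1/3248) - 3186/(-4/7 + 303/7) = 11099/1624 - 3186/299/7 = 11099/1624 - 3186*7/299 = 11099/1624 - 22302/299 = -32899847/485576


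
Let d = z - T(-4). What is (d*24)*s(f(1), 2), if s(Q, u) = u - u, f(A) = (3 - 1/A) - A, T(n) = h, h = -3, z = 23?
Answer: 0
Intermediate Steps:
T(n) = -3
f(A) = 3 - A - 1/A
s(Q, u) = 0
d = 26 (d = 23 - 1*(-3) = 23 + 3 = 26)
(d*24)*s(f(1), 2) = (26*24)*0 = 624*0 = 0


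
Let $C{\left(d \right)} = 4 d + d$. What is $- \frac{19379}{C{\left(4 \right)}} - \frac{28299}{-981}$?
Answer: $- \frac{6148273}{6540} \approx -940.1$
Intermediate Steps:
$C{\left(d \right)} = 5 d$
$- \frac{19379}{C{\left(4 \right)}} - \frac{28299}{-981} = - \frac{19379}{5 \cdot 4} - \frac{28299}{-981} = - \frac{19379}{20} - - \frac{9433}{327} = \left(-19379\right) \frac{1}{20} + \frac{9433}{327} = - \frac{19379}{20} + \frac{9433}{327} = - \frac{6148273}{6540}$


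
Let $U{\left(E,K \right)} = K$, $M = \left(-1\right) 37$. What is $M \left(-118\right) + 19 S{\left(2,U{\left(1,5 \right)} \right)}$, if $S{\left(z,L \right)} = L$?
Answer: $4461$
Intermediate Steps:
$M = -37$
$M \left(-118\right) + 19 S{\left(2,U{\left(1,5 \right)} \right)} = \left(-37\right) \left(-118\right) + 19 \cdot 5 = 4366 + 95 = 4461$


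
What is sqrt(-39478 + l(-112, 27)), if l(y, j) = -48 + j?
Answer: I*sqrt(39499) ≈ 198.74*I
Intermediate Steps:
sqrt(-39478 + l(-112, 27)) = sqrt(-39478 + (-48 + 27)) = sqrt(-39478 - 21) = sqrt(-39499) = I*sqrt(39499)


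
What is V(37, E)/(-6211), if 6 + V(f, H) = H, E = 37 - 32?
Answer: 1/6211 ≈ 0.00016100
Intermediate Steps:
E = 5
V(f, H) = -6 + H
V(37, E)/(-6211) = (-6 + 5)/(-6211) = -1*(-1/6211) = 1/6211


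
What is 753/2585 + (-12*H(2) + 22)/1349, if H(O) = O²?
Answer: 948587/3487165 ≈ 0.27202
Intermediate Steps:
753/2585 + (-12*H(2) + 22)/1349 = 753/2585 + (-12*2² + 22)/1349 = 753*(1/2585) + (-12*4 + 22)*(1/1349) = 753/2585 + (-48 + 22)*(1/1349) = 753/2585 - 26*1/1349 = 753/2585 - 26/1349 = 948587/3487165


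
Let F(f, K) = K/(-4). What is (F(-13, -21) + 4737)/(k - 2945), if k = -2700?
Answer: -18969/22580 ≈ -0.84008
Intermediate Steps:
F(f, K) = -K/4 (F(f, K) = K*(-¼) = -K/4)
(F(-13, -21) + 4737)/(k - 2945) = (-¼*(-21) + 4737)/(-2700 - 2945) = (21/4 + 4737)/(-5645) = (18969/4)*(-1/5645) = -18969/22580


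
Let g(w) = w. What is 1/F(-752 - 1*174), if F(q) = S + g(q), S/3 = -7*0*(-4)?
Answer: -1/926 ≈ -0.0010799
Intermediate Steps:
S = 0 (S = 3*(-7*0*(-4)) = 3*(0*(-4)) = 3*0 = 0)
F(q) = q (F(q) = 0 + q = q)
1/F(-752 - 1*174) = 1/(-752 - 1*174) = 1/(-752 - 174) = 1/(-926) = -1/926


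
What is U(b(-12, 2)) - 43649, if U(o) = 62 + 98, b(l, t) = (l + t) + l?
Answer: -43489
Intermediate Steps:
b(l, t) = t + 2*l
U(o) = 160
U(b(-12, 2)) - 43649 = 160 - 43649 = -43489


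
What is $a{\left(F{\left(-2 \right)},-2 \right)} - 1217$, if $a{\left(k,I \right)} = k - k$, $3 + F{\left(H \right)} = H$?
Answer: $-1217$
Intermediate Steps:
$F{\left(H \right)} = -3 + H$
$a{\left(k,I \right)} = 0$
$a{\left(F{\left(-2 \right)},-2 \right)} - 1217 = 0 - 1217 = -1217$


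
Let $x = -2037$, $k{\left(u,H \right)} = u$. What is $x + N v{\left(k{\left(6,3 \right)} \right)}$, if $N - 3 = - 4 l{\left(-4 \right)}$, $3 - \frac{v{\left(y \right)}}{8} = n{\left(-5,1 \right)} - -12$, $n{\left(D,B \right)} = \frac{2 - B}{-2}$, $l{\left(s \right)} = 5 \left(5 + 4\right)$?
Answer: $9999$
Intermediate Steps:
$l{\left(s \right)} = 45$ ($l{\left(s \right)} = 5 \cdot 9 = 45$)
$n{\left(D,B \right)} = -1 + \frac{B}{2}$ ($n{\left(D,B \right)} = \left(2 - B\right) \left(- \frac{1}{2}\right) = -1 + \frac{B}{2}$)
$v{\left(y \right)} = -68$ ($v{\left(y \right)} = 24 - 8 \left(\left(-1 + \frac{1}{2} \cdot 1\right) - -12\right) = 24 - 8 \left(\left(-1 + \frac{1}{2}\right) + 12\right) = 24 - 8 \left(- \frac{1}{2} + 12\right) = 24 - 92 = -68$)
$N = -177$ ($N = 3 - 180 = -177$)
$x + N v{\left(k{\left(6,3 \right)} \right)} = -2037 - -12036 = -2037 + 12036 = 9999$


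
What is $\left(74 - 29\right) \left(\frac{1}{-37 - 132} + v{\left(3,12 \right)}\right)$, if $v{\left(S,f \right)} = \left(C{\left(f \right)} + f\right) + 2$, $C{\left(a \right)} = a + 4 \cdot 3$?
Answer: $\frac{288945}{169} \approx 1709.7$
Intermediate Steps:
$C{\left(a \right)} = 12 + a$ ($C{\left(a \right)} = a + 12 = 12 + a$)
$v{\left(S,f \right)} = 14 + 2 f$ ($v{\left(S,f \right)} = \left(\left(12 + f\right) + f\right) + 2 = \left(12 + 2 f\right) + 2 = 14 + 2 f$)
$\left(74 - 29\right) \left(\frac{1}{-37 - 132} + v{\left(3,12 \right)}\right) = \left(74 - 29\right) \left(\frac{1}{-37 - 132} + \left(14 + 2 \cdot 12\right)\right) = 45 \left(\frac{1}{-169} + \left(14 + 24\right)\right) = 45 \left(- \frac{1}{169} + 38\right) = 45 \cdot \frac{6421}{169} = \frac{288945}{169}$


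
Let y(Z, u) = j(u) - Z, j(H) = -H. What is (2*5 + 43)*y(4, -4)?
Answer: 0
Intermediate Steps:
y(Z, u) = -Z - u (y(Z, u) = -u - Z = -Z - u)
(2*5 + 43)*y(4, -4) = (2*5 + 43)*(-1*4 - 1*(-4)) = (10 + 43)*(-4 + 4) = 53*0 = 0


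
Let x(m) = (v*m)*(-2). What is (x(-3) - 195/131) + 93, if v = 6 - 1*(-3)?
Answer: 19062/131 ≈ 145.51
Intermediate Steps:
v = 9 (v = 6 + 3 = 9)
x(m) = -18*m (x(m) = (9*m)*(-2) = -18*m)
(x(-3) - 195/131) + 93 = (-18*(-3) - 195/131) + 93 = (54 - 195*1/131) + 93 = (54 - 195/131) + 93 = 6879/131 + 93 = 19062/131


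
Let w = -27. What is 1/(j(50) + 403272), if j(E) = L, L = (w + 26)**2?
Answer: 1/403273 ≈ 2.4797e-6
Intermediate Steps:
L = 1 (L = (-27 + 26)**2 = (-1)**2 = 1)
j(E) = 1
1/(j(50) + 403272) = 1/(1 + 403272) = 1/403273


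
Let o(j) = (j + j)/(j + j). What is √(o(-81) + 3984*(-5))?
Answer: I*√19919 ≈ 141.13*I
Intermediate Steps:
o(j) = 1 (o(j) = (2*j)/((2*j)) = (2*j)*(1/(2*j)) = 1)
√(o(-81) + 3984*(-5)) = √(1 + 3984*(-5)) = √(1 - 19920) = √(-19919) = I*√19919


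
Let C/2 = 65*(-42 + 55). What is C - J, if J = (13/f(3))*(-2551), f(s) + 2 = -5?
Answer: -21333/7 ≈ -3047.6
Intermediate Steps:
f(s) = -7 (f(s) = -2 - 5 = -7)
C = 1690 (C = 2*(65*(-42 + 55)) = 2*(65*13) = 2*845 = 1690)
J = 33163/7 (J = (13/(-7))*(-2551) = (13*(-1/7))*(-2551) = -13/7*(-2551) = 33163/7 ≈ 4737.6)
C - J = 1690 - 1*33163/7 = 1690 - 33163/7 = -21333/7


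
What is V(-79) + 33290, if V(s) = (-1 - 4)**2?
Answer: 33315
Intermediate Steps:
V(s) = 25 (V(s) = (-5)**2 = 25)
V(-79) + 33290 = 25 + 33290 = 33315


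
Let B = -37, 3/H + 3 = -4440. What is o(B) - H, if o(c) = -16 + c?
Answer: -78492/1481 ≈ -52.999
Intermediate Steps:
H = -1/1481 (H = 3/(-3 - 4440) = 3/(-4443) = 3*(-1/4443) = -1/1481 ≈ -0.00067522)
o(B) - H = (-16 - 37) - 1*(-1/1481) = -53 + 1/1481 = -78492/1481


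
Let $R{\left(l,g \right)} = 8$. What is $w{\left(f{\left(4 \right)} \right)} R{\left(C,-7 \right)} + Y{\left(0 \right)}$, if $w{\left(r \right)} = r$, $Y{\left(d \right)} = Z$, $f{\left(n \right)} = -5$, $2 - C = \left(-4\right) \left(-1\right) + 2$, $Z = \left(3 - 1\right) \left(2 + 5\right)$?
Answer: $-26$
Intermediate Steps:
$Z = 14$ ($Z = 2 \cdot 7 = 14$)
$C = -4$ ($C = 2 - \left(\left(-4\right) \left(-1\right) + 2\right) = 2 - \left(4 + 2\right) = 2 - 6 = -4$)
$Y{\left(d \right)} = 14$
$w{\left(f{\left(4 \right)} \right)} R{\left(C,-7 \right)} + Y{\left(0 \right)} = \left(-5\right) 8 + 14 = -40 + 14 = -26$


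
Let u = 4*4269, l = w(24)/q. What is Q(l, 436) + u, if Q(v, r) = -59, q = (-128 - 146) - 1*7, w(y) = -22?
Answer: 17017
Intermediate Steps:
q = -281 (q = -274 - 7 = -281)
l = 22/281 (l = -22/(-281) = -22*(-1/281) = 22/281 ≈ 0.078292)
u = 17076
Q(l, 436) + u = -59 + 17076 = 17017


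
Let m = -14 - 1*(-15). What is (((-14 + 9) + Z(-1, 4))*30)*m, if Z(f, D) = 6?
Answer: 30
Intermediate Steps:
m = 1 (m = -14 + 15 = 1)
(((-14 + 9) + Z(-1, 4))*30)*m = (((-14 + 9) + 6)*30)*1 = ((-5 + 6)*30)*1 = (1*30)*1 = 30*1 = 30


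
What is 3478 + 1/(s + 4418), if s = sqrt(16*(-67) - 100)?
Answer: 33945101353/9759948 - I*sqrt(293)/9759948 ≈ 3478.0 - 1.7538e-6*I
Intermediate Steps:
s = 2*I*sqrt(293) (s = sqrt(-1072 - 100) = sqrt(-1172) = 2*I*sqrt(293) ≈ 34.234*I)
3478 + 1/(s + 4418) = 3478 + 1/(2*I*sqrt(293) + 4418) = 3478 + 1/(4418 + 2*I*sqrt(293))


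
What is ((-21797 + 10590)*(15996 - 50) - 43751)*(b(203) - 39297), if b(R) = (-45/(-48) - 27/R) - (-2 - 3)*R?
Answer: 22225367731536079/3248 ≈ 6.8428e+12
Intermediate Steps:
b(R) = 15/16 - 27/R + 5*R (b(R) = (-45*(-1/48) - 27/R) - (-5)*R = (15/16 - 27/R) + 5*R = 15/16 - 27/R + 5*R)
((-21797 + 10590)*(15996 - 50) - 43751)*(b(203) - 39297) = ((-21797 + 10590)*(15996 - 50) - 43751)*((15/16 - 27/203 + 5*203) - 39297) = (-11207*15946 - 43751)*((15/16 - 27*1/203 + 1015) - 39297) = (-178706822 - 43751)*((15/16 - 27/203 + 1015) - 39297) = -178750573*(3299333/3248 - 39297) = -178750573*(-124337323/3248) = 22225367731536079/3248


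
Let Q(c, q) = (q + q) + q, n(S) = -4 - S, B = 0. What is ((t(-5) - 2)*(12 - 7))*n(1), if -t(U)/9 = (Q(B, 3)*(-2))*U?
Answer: 20300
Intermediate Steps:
Q(c, q) = 3*q (Q(c, q) = 2*q + q = 3*q)
t(U) = 162*U (t(U) = -9*(3*3)*(-2)*U = -9*9*(-2)*U = -(-162)*U = 162*U)
((t(-5) - 2)*(12 - 7))*n(1) = ((162*(-5) - 2)*(12 - 7))*(-4 - 1*1) = ((-810 - 2)*5)*(-4 - 1) = -812*5*(-5) = -4060*(-5) = 20300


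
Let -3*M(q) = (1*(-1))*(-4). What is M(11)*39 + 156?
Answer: 104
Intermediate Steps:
M(q) = -4/3 (M(q) = -1*(-1)*(-4)/3 = -(-1)*(-4)/3 = -1/3*4 = -4/3)
M(11)*39 + 156 = -4/3*39 + 156 = -52 + 156 = 104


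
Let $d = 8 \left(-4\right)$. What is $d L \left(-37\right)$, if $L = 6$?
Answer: $7104$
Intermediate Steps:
$d = -32$
$d L \left(-37\right) = \left(-32\right) 6 \left(-37\right) = \left(-192\right) \left(-37\right) = 7104$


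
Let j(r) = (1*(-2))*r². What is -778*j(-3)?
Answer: 14004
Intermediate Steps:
j(r) = -2*r²
-778*j(-3) = -(-1556)*(-3)² = -(-1556)*9 = -778*(-18) = 14004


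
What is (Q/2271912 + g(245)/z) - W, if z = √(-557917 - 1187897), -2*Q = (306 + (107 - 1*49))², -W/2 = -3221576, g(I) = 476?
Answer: -1829784301609/283989 - 34*I*√1745814/124701 ≈ -6.4432e+6 - 0.36025*I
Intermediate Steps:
W = 6443152 (W = -2*(-3221576) = 6443152)
Q = -66248 (Q = -(306 + (107 - 1*49))²/2 = -(306 + (107 - 49))²/2 = -(306 + 58)²/2 = -½*364² = -½*132496 = -66248)
z = I*√1745814 (z = √(-1745814) = I*√1745814 ≈ 1321.3*I)
(Q/2271912 + g(245)/z) - W = (-66248/2271912 + 476/((I*√1745814))) - 1*6443152 = (-66248*1/2271912 + 476*(-I*√1745814/1745814)) - 6443152 = (-8281/283989 - 34*I*√1745814/124701) - 6443152 = -1829784301609/283989 - 34*I*√1745814/124701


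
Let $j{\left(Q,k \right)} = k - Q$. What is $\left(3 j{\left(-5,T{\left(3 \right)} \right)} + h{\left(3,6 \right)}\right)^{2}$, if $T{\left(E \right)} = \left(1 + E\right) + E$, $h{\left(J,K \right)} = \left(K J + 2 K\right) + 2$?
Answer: $4624$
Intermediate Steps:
$h{\left(J,K \right)} = 2 + 2 K + J K$ ($h{\left(J,K \right)} = \left(J K + 2 K\right) + 2 = \left(2 K + J K\right) + 2 = 2 + 2 K + J K$)
$T{\left(E \right)} = 1 + 2 E$
$\left(3 j{\left(-5,T{\left(3 \right)} \right)} + h{\left(3,6 \right)}\right)^{2} = \left(3 \left(\left(1 + 2 \cdot 3\right) - -5\right) + \left(2 + 2 \cdot 6 + 3 \cdot 6\right)\right)^{2} = \left(3 \left(\left(1 + 6\right) + 5\right) + \left(2 + 12 + 18\right)\right)^{2} = \left(3 \left(7 + 5\right) + 32\right)^{2} = \left(3 \cdot 12 + 32\right)^{2} = \left(36 + 32\right)^{2} = 68^{2} = 4624$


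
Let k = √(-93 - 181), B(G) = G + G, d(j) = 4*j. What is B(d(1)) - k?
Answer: 8 - I*√274 ≈ 8.0 - 16.553*I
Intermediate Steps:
B(G) = 2*G
k = I*√274 (k = √(-274) = I*√274 ≈ 16.553*I)
B(d(1)) - k = 2*(4*1) - I*√274 = 2*4 - I*√274 = 8 - I*√274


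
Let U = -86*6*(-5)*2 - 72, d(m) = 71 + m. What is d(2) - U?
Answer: -5015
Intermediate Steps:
U = 5088 (U = -(-2580)*2 - 72 = -86*(-60) - 72 = 5160 - 72 = 5088)
d(2) - U = (71 + 2) - 1*5088 = 73 - 5088 = -5015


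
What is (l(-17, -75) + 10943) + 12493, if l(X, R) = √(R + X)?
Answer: 23436 + 2*I*√23 ≈ 23436.0 + 9.5917*I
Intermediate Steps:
(l(-17, -75) + 10943) + 12493 = (√(-75 - 17) + 10943) + 12493 = (√(-92) + 10943) + 12493 = (2*I*√23 + 10943) + 12493 = (10943 + 2*I*√23) + 12493 = 23436 + 2*I*√23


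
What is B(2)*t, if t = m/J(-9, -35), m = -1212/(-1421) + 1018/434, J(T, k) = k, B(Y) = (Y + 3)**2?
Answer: -704495/308357 ≈ -2.2847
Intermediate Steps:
B(Y) = (3 + Y)**2
m = 140899/44051 (m = -1212*(-1/1421) + 1018*(1/434) = 1212/1421 + 509/217 = 140899/44051 ≈ 3.1985)
t = -140899/1541785 (t = (140899/44051)/(-35) = (140899/44051)*(-1/35) = -140899/1541785 ≈ -0.091387)
B(2)*t = (3 + 2)**2*(-140899/1541785) = 5**2*(-140899/1541785) = 25*(-140899/1541785) = -704495/308357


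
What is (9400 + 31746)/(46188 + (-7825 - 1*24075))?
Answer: 20573/7144 ≈ 2.8798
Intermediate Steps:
(9400 + 31746)/(46188 + (-7825 - 1*24075)) = 41146/(46188 + (-7825 - 24075)) = 41146/(46188 - 31900) = 41146/14288 = 41146*(1/14288) = 20573/7144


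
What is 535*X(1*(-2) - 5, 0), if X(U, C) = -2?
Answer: -1070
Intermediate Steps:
535*X(1*(-2) - 5, 0) = 535*(-2) = -1070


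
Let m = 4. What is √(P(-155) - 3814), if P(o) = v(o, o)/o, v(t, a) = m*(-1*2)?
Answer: 13*I*√542190/155 ≈ 61.757*I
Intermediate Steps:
v(t, a) = -8 (v(t, a) = 4*(-1*2) = 4*(-2) = -8)
P(o) = -8/o
√(P(-155) - 3814) = √(-8/(-155) - 3814) = √(-8*(-1/155) - 3814) = √(8/155 - 3814) = √(-591162/155) = 13*I*√542190/155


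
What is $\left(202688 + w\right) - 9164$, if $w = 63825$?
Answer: $257349$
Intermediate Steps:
$\left(202688 + w\right) - 9164 = \left(202688 + 63825\right) - 9164 = 266513 - 9164 = 257349$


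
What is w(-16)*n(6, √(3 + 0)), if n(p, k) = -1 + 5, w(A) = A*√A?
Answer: -256*I ≈ -256.0*I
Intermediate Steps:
w(A) = A^(3/2)
n(p, k) = 4
w(-16)*n(6, √(3 + 0)) = (-16)^(3/2)*4 = -64*I*4 = -256*I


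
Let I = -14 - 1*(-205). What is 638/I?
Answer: 638/191 ≈ 3.3403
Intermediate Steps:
I = 191 (I = -14 + 205 = 191)
638/I = 638/191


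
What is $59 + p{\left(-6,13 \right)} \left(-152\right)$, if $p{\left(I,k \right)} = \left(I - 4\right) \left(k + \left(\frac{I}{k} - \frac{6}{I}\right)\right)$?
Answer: $\frac{268287}{13} \approx 20637.0$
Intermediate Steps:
$p{\left(I,k \right)} = \left(-4 + I\right) \left(k - \frac{6}{I} + \frac{I}{k}\right)$ ($p{\left(I,k \right)} = \left(-4 + I\right) \left(k + \left(- \frac{6}{I} + \frac{I}{k}\right)\right) = \left(-4 + I\right) \left(k - \frac{6}{I} + \frac{I}{k}\right)$)
$59 + p{\left(-6,13 \right)} \left(-152\right) = 59 + \left(-6 - 52 + \frac{24}{-6} - 78 + \frac{\left(-6\right)^{2}}{13} - - \frac{24}{13}\right) \left(-152\right) = 59 + \left(-6 - 52 + 24 \left(- \frac{1}{6}\right) - 78 + 36 \cdot \frac{1}{13} - \left(-24\right) \frac{1}{13}\right) \left(-152\right) = 59 + \left(-6 - 52 - 4 - 78 + \frac{36}{13} + \frac{24}{13}\right) \left(-152\right) = 59 - - \frac{267520}{13} = 59 + \frac{267520}{13} = \frac{268287}{13}$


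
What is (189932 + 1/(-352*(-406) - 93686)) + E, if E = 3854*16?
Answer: 12385064697/49226 ≈ 2.5160e+5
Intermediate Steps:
E = 61664
(189932 + 1/(-352*(-406) - 93686)) + E = (189932 + 1/(-352*(-406) - 93686)) + 61664 = (189932 + 1/(142912 - 93686)) + 61664 = (189932 + 1/49226) + 61664 = 9349592633/49226 + 61664 = 12385064697/49226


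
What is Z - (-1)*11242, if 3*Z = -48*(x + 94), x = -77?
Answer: 10970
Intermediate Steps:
Z = -272 (Z = (-48*(-77 + 94))/3 = (-48*17)/3 = (⅓)*(-816) = -272)
Z - (-1)*11242 = -272 - (-1)*11242 = -272 - 1*(-11242) = -272 + 11242 = 10970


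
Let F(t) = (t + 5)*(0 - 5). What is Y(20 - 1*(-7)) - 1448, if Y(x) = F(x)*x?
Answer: -5768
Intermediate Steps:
F(t) = -25 - 5*t (F(t) = (5 + t)*(-5) = -25 - 5*t)
Y(x) = x*(-25 - 5*x) (Y(x) = (-25 - 5*x)*x = x*(-25 - 5*x))
Y(20 - 1*(-7)) - 1448 = -5*(20 - 1*(-7))*(5 + (20 - 1*(-7))) - 1448 = -5*(20 + 7)*(5 + (20 + 7)) - 1448 = -5*27*(5 + 27) - 1448 = -5*27*32 - 1448 = -4320 - 1448 = -5768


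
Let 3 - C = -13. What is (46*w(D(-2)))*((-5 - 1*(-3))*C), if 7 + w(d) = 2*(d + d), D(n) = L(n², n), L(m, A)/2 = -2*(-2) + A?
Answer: -13248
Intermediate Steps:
C = 16 (C = 3 - 1*(-13) = 3 + 13 = 16)
L(m, A) = 8 + 2*A (L(m, A) = 2*(-2*(-2) + A) = 2*(4 + A) = 8 + 2*A)
D(n) = 8 + 2*n
w(d) = -7 + 4*d (w(d) = -7 + 2*(d + d) = -7 + 2*(2*d) = -7 + 4*d)
(46*w(D(-2)))*((-5 - 1*(-3))*C) = (46*(-7 + 4*(8 + 2*(-2))))*((-5 - 1*(-3))*16) = (46*(-7 + 4*(8 - 4)))*((-5 + 3)*16) = (46*(-7 + 4*4))*(-2*16) = (46*(-7 + 16))*(-32) = (46*9)*(-32) = 414*(-32) = -13248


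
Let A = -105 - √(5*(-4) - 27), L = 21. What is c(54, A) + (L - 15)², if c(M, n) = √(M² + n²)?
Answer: 36 + √(13894 + 210*I*√47) ≈ 154.03 + 6.0988*I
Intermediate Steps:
A = -105 - I*√47 (A = -105 - √(-20 - 27) = -105 - √(-47) = -105 - I*√47 ≈ -105.0 - 6.8557*I)
c(54, A) + (L - 15)² = √(54² + (-105 - I*√47)²) + (21 - 15)² = √(2916 + (-105 - I*√47)²) + 6² = √(2916 + (-105 - I*√47)²) + 36 = 36 + √(2916 + (-105 - I*√47)²)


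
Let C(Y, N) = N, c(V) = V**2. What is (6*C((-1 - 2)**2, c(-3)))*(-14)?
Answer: -756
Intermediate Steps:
(6*C((-1 - 2)**2, c(-3)))*(-14) = (6*(-3)**2)*(-14) = (6*9)*(-14) = 54*(-14) = -756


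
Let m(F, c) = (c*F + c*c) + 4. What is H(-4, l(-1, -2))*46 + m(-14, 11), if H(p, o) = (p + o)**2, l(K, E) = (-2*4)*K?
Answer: 707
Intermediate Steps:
l(K, E) = -8*K
m(F, c) = 4 + c**2 + F*c (m(F, c) = (F*c + c**2) + 4 = (c**2 + F*c) + 4 = 4 + c**2 + F*c)
H(p, o) = (o + p)**2
H(-4, l(-1, -2))*46 + m(-14, 11) = (-8*(-1) - 4)**2*46 + (4 + 11**2 - 14*11) = (8 - 4)**2*46 + (4 + 121 - 154) = 4**2*46 - 29 = 16*46 - 29 = 736 - 29 = 707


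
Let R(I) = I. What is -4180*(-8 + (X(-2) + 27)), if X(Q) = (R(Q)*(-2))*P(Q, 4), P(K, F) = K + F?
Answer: -112860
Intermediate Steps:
P(K, F) = F + K
X(Q) = -2*Q*(4 + Q) (X(Q) = (Q*(-2))*(4 + Q) = (-2*Q)*(4 + Q) = -2*Q*(4 + Q))
-4180*(-8 + (X(-2) + 27)) = -4180*(-8 + (-2*(-2)*(4 - 2) + 27)) = -4180*(-8 + (-2*(-2)*2 + 27)) = -4180*(-8 + (8 + 27)) = -4180*(-8 + 35) = -4180*27 = -112860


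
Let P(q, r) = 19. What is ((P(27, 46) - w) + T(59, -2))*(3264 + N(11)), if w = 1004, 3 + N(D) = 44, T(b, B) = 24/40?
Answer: -3253442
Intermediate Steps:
T(b, B) = ⅗ (T(b, B) = 24*(1/40) = ⅗)
N(D) = 41 (N(D) = -3 + 44 = 41)
((P(27, 46) - w) + T(59, -2))*(3264 + N(11)) = ((19 - 1*1004) + ⅗)*(3264 + 41) = ((19 - 1004) + ⅗)*3305 = (-985 + ⅗)*3305 = -4922/5*3305 = -3253442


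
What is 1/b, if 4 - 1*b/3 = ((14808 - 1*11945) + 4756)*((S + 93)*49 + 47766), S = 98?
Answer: -1/1305706113 ≈ -7.6587e-10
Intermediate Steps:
b = -1305706113 (b = 12 - 3*((14808 - 1*11945) + 4756)*((98 + 93)*49 + 47766) = 12 - 3*((14808 - 11945) + 4756)*(191*49 + 47766) = 12 - 3*(2863 + 4756)*(9359 + 47766) = 12 - 22857*57125 = 12 - 3*435235375 = 12 - 1305706125 = -1305706113)
1/b = 1/(-1305706113) = -1/1305706113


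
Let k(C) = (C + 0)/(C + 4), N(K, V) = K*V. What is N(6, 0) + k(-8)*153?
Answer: 306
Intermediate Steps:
k(C) = C/(4 + C)
N(6, 0) + k(-8)*153 = 6*0 - 8/(4 - 8)*153 = 0 - 8/(-4)*153 = 0 - 8*(-1/4)*153 = 0 + 2*153 = 0 + 306 = 306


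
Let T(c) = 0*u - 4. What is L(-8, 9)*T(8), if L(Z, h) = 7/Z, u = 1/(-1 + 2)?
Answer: 7/2 ≈ 3.5000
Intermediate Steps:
u = 1 (u = 1/1 = 1)
T(c) = -4 (T(c) = 0*1 - 4 = 0 - 4 = -4)
L(-8, 9)*T(8) = (7/(-8))*(-4) = (7*(-⅛))*(-4) = -7/8*(-4) = 7/2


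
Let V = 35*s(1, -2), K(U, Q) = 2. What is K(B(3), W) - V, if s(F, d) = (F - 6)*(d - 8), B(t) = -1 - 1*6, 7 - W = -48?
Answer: -1748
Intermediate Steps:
W = 55 (W = 7 - 1*(-48) = 7 + 48 = 55)
B(t) = -7 (B(t) = -1 - 6 = -7)
s(F, d) = (-8 + d)*(-6 + F) (s(F, d) = (-6 + F)*(-8 + d) = (-8 + d)*(-6 + F))
V = 1750 (V = 35*(48 - 8*1 - 6*(-2) + 1*(-2)) = 35*(48 - 8 + 12 - 2) = 35*50 = 1750)
K(B(3), W) - V = 2 - 1*1750 = 2 - 1750 = -1748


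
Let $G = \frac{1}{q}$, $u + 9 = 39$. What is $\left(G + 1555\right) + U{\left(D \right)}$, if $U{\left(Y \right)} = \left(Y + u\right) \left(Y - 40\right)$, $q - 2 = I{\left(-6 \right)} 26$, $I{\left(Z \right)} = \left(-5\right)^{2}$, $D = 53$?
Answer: $\frac{1717369}{652} \approx 2634.0$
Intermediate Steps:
$u = 30$ ($u = -9 + 39 = 30$)
$I{\left(Z \right)} = 25$
$q = 652$ ($q = 2 + 25 \cdot 26 = 2 + 650 = 652$)
$U{\left(Y \right)} = \left(-40 + Y\right) \left(30 + Y\right)$ ($U{\left(Y \right)} = \left(Y + 30\right) \left(Y - 40\right) = \left(30 + Y\right) \left(-40 + Y\right) = \left(-40 + Y\right) \left(30 + Y\right)$)
$G = \frac{1}{652} \approx 0.0015337$
$\left(G + 1555\right) + U{\left(D \right)} = \left(\frac{1}{652} + 1555\right) - \left(1730 - 2809\right) = \frac{1013861}{652} - -1079 = \frac{1013861}{652} + 1079 = \frac{1717369}{652}$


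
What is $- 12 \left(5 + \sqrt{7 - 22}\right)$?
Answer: $-60 - 12 i \sqrt{15} \approx -60.0 - 46.476 i$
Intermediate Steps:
$- 12 \left(5 + \sqrt{7 - 22}\right) = - 12 \left(5 + \sqrt{-15}\right) = - 12 \left(5 + i \sqrt{15}\right) = -60 - 12 i \sqrt{15}$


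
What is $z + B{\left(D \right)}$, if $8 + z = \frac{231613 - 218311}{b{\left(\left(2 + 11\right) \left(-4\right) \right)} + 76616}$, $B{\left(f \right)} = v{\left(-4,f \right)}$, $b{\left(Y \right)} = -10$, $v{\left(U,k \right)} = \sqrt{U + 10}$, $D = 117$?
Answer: $- \frac{299773}{38303} + \sqrt{6} \approx -5.3769$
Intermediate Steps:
$v{\left(U,k \right)} = \sqrt{10 + U}$
$B{\left(f \right)} = \sqrt{6}$ ($B{\left(f \right)} = \sqrt{10 - 4} = \sqrt{6}$)
$z = - \frac{299773}{38303}$ ($z = -8 + \frac{231613 - 218311}{-10 + 76616} = -8 + \frac{13302}{76606} = -8 + 13302 \cdot \frac{1}{76606} = -8 + \frac{6651}{38303} = - \frac{299773}{38303} \approx -7.8264$)
$z + B{\left(D \right)} = - \frac{299773}{38303} + \sqrt{6}$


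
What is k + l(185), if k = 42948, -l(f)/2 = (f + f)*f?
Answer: -93952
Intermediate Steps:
l(f) = -4*f² (l(f) = -2*(f + f)*f = -2*2*f*f = -4*f²)
k + l(185) = 42948 - 4*185² = 42948 - 4*34225 = 42948 - 136900 = -93952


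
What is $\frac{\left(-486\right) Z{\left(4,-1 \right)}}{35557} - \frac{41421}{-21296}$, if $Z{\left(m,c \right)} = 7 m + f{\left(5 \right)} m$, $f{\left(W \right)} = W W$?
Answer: $\frac{148024929}{757221872} \approx 0.19548$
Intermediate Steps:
$f{\left(W \right)} = W^{2}$
$Z{\left(m,c \right)} = 32 m$ ($Z{\left(m,c \right)} = 7 m + 5^{2} m = 7 m + 25 m = 32 m$)
$\frac{\left(-486\right) Z{\left(4,-1 \right)}}{35557} - \frac{41421}{-21296} = \frac{\left(-486\right) 32 \cdot 4}{35557} - \frac{41421}{-21296} = \left(-486\right) 128 \cdot \frac{1}{35557} - - \frac{41421}{21296} = \left(-62208\right) \frac{1}{35557} + \frac{41421}{21296} = - \frac{62208}{35557} + \frac{41421}{21296} = \frac{148024929}{757221872}$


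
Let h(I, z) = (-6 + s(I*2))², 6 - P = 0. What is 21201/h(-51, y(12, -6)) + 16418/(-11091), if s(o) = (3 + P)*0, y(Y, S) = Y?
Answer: 8687009/14788 ≈ 587.44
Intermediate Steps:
P = 6 (P = 6 - 1*0 = 6 + 0 = 6)
s(o) = 0 (s(o) = (3 + 6)*0 = 9*0 = 0)
h(I, z) = 36 (h(I, z) = (-6 + 0)² = (-6)² = 36)
21201/h(-51, y(12, -6)) + 16418/(-11091) = 21201/36 + 16418/(-11091) = 21201*(1/36) + 16418*(-1/11091) = 7067/12 - 16418/11091 = 8687009/14788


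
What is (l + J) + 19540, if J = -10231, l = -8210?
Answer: 1099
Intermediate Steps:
(l + J) + 19540 = (-8210 - 10231) + 19540 = -18441 + 19540 = 1099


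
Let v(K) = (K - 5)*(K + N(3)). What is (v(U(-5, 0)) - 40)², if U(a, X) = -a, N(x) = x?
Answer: 1600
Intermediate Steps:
v(K) = (-5 + K)*(3 + K) (v(K) = (K - 5)*(K + 3) = (-5 + K)*(3 + K))
(v(U(-5, 0)) - 40)² = ((-15 + (-1*(-5))² - (-2)*(-5)) - 40)² = ((-15 + 5² - 2*5) - 40)² = ((-15 + 25 - 10) - 40)² = (0 - 40)² = (-40)² = 1600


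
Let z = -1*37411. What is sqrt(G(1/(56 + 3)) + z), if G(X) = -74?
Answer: 21*I*sqrt(85) ≈ 193.61*I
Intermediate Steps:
z = -37411
sqrt(G(1/(56 + 3)) + z) = sqrt(-74 - 37411) = sqrt(-37485) = 21*I*sqrt(85)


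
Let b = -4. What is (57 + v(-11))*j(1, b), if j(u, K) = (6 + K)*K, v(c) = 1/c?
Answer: -5008/11 ≈ -455.27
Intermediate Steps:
j(u, K) = K*(6 + K)
(57 + v(-11))*j(1, b) = (57 + 1/(-11))*(-4*(6 - 4)) = (57 - 1/11)*(-4*2) = (626/11)*(-8) = -5008/11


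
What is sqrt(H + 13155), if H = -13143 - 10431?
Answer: I*sqrt(10419) ≈ 102.07*I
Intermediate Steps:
H = -23574
sqrt(H + 13155) = sqrt(-23574 + 13155) = sqrt(-10419) = I*sqrt(10419)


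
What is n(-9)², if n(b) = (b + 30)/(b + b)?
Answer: 49/36 ≈ 1.3611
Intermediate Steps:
n(b) = (30 + b)/(2*b) (n(b) = (30 + b)/((2*b)) = (30 + b)*(1/(2*b)) = (30 + b)/(2*b))
n(-9)² = ((½)*(30 - 9)/(-9))² = ((½)*(-⅑)*21)² = (-7/6)² = 49/36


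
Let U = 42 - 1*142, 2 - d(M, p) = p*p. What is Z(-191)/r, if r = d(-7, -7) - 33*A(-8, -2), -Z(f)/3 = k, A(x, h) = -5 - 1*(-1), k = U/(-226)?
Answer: -30/1921 ≈ -0.015617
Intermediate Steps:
d(M, p) = 2 - p² (d(M, p) = 2 - p*p = 2 - p²)
U = -100 (U = 42 - 142 = -100)
k = 50/113 (k = -100/(-226) = -100*(-1/226) = 50/113 ≈ 0.44248)
A(x, h) = -4 (A(x, h) = -5 + 1 = -4)
Z(f) = -150/113 (Z(f) = -3*50/113 = -150/113)
r = 85 (r = (2 - 1*(-7)²) - 33*(-4) = (2 - 1*49) + 132 = (2 - 49) + 132 = -47 + 132 = 85)
Z(-191)/r = -150/113/85 = -150/113*1/85 = -30/1921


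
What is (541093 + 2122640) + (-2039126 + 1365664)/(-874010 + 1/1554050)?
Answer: 3618030353133743867/1358255240499 ≈ 2.6637e+6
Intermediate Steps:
(541093 + 2122640) + (-2039126 + 1365664)/(-874010 + 1/1554050) = 2663733 - 673462/(-874010 + 1/1554050) = 2663733 - 673462/(-1358255240499/1554050) = 2663733 - 673462*(-1554050/1358255240499) = 2663733 + 1046593621100/1358255240499 = 3618030353133743867/1358255240499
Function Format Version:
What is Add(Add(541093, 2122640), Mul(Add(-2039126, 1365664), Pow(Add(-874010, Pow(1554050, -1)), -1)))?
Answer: Rational(3618030353133743867, 1358255240499) ≈ 2.6637e+6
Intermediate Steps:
Add(Add(541093, 2122640), Mul(Add(-2039126, 1365664), Pow(Add(-874010, Pow(1554050, -1)), -1))) = Add(2663733, Mul(-673462, Pow(Add(-874010, Rational(1, 1554050)), -1))) = Add(2663733, Mul(-673462, Pow(Rational(-1358255240499, 1554050), -1))) = Add(2663733, Mul(-673462, Rational(-1554050, 1358255240499))) = Add(2663733, Rational(1046593621100, 1358255240499)) = Rational(3618030353133743867, 1358255240499)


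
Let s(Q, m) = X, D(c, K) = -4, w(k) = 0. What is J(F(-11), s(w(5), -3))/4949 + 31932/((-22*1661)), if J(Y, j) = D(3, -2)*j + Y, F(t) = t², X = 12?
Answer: -77681951/90423179 ≈ -0.85909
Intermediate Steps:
s(Q, m) = 12
J(Y, j) = Y - 4*j (J(Y, j) = -4*j + Y = Y - 4*j)
J(F(-11), s(w(5), -3))/4949 + 31932/((-22*1661)) = ((-11)² - 4*12)/4949 + 31932/((-22*1661)) = (121 - 48)*(1/4949) + 31932/(-36542) = 73*(1/4949) + 31932*(-1/36542) = 73/4949 - 15966/18271 = -77681951/90423179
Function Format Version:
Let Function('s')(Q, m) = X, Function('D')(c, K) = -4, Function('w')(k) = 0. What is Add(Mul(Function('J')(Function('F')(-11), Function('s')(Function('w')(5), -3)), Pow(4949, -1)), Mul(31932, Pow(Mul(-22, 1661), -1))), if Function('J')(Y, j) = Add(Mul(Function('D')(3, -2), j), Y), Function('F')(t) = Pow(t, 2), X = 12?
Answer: Rational(-77681951, 90423179) ≈ -0.85909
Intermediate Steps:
Function('s')(Q, m) = 12
Function('J')(Y, j) = Add(Y, Mul(-4, j)) (Function('J')(Y, j) = Add(Mul(-4, j), Y) = Add(Y, Mul(-4, j)))
Add(Mul(Function('J')(Function('F')(-11), Function('s')(Function('w')(5), -3)), Pow(4949, -1)), Mul(31932, Pow(Mul(-22, 1661), -1))) = Add(Mul(Add(Pow(-11, 2), Mul(-4, 12)), Pow(4949, -1)), Mul(31932, Pow(Mul(-22, 1661), -1))) = Add(Mul(Add(121, -48), Rational(1, 4949)), Mul(31932, Pow(-36542, -1))) = Add(Mul(73, Rational(1, 4949)), Mul(31932, Rational(-1, 36542))) = Add(Rational(73, 4949), Rational(-15966, 18271)) = Rational(-77681951, 90423179)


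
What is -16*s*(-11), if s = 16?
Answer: 2816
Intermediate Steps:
-16*s*(-11) = -16*16*(-11) = -256*(-11) = 2816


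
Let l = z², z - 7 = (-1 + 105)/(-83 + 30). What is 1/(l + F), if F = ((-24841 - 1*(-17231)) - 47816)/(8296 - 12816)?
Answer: 6348340/238958957 ≈ 0.026567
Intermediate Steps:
z = 267/53 (z = 7 + (-1 + 105)/(-83 + 30) = 7 + 104/(-53) = 7 + 104*(-1/53) = 7 - 104/53 = 267/53 ≈ 5.0377)
F = 27713/2260 (F = ((-24841 + 17231) - 47816)/(-4520) = (-7610 - 47816)*(-1/4520) = -55426*(-1/4520) = 27713/2260 ≈ 12.262)
l = 71289/2809 (l = (267/53)² = 71289/2809 ≈ 25.379)
1/(l + F) = 1/(71289/2809 + 27713/2260) = 1/(238958957/6348340) = 6348340/238958957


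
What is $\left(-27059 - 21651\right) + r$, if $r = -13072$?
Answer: $-61782$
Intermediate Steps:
$\left(-27059 - 21651\right) + r = \left(-27059 - 21651\right) - 13072 = -48710 - 13072 = -61782$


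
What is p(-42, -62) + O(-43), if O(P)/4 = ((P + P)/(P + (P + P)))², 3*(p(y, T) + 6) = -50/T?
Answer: -1103/279 ≈ -3.9534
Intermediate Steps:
p(y, T) = -6 - 50/(3*T) (p(y, T) = -6 + (-50/T)/3 = -6 - 50/(3*T))
O(P) = 16/9 (O(P) = 4*((P + P)/(P + (P + P)))² = 4*((2*P)/(P + 2*P))² = 4*((2*P)/((3*P)))² = 4*((2*P)*(1/(3*P)))² = 4*(⅔)² = 4*(4/9) = 16/9)
p(-42, -62) + O(-43) = (-6 - 50/3/(-62)) + 16/9 = (-6 - 50/3*(-1/62)) + 16/9 = (-6 + 25/93) + 16/9 = -533/93 + 16/9 = -1103/279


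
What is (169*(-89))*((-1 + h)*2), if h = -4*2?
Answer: 270738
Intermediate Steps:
h = -8
(169*(-89))*((-1 + h)*2) = (169*(-89))*((-1 - 8)*2) = -(-135369)*2 = -15041*(-18) = 270738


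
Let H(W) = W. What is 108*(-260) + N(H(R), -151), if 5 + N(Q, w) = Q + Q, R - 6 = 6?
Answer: -28061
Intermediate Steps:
R = 12 (R = 6 + 6 = 12)
N(Q, w) = -5 + 2*Q (N(Q, w) = -5 + (Q + Q) = -5 + 2*Q)
108*(-260) + N(H(R), -151) = 108*(-260) + (-5 + 2*12) = -28080 + (-5 + 24) = -28080 + 19 = -28061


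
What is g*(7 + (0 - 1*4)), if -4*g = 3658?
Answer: -5487/2 ≈ -2743.5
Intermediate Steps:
g = -1829/2 (g = -¼*3658 = -1829/2 ≈ -914.50)
g*(7 + (0 - 1*4)) = -1829*(7 + (0 - 1*4))/2 = -1829*(7 + (0 - 4))/2 = -1829*(7 - 4)/2 = -1829/2*3 = -5487/2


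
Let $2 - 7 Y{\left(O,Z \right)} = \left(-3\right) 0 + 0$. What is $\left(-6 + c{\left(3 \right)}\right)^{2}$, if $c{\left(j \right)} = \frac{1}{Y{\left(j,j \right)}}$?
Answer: $\frac{25}{4} \approx 6.25$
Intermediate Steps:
$Y{\left(O,Z \right)} = \frac{2}{7}$ ($Y{\left(O,Z \right)} = \frac{2}{7} - \frac{\left(-3\right) 0 + 0}{7} = \frac{2}{7} - \frac{0 + 0}{7} = \frac{2}{7} - 0 = \frac{2}{7} + 0 = \frac{2}{7}$)
$c{\left(j \right)} = \frac{7}{2}$ ($c{\left(j \right)} = \frac{1}{\frac{2}{7}} = \frac{7}{2}$)
$\left(-6 + c{\left(3 \right)}\right)^{2} = \left(-6 + \frac{7}{2}\right)^{2} = \left(- \frac{5}{2}\right)^{2} = \frac{25}{4}$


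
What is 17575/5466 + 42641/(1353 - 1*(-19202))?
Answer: 594329831/112353630 ≈ 5.2898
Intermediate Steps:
17575/5466 + 42641/(1353 - 1*(-19202)) = 17575*(1/5466) + 42641/(1353 + 19202) = 17575/5466 + 42641/20555 = 594329831/112353630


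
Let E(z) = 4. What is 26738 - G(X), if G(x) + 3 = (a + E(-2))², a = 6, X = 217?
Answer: 26641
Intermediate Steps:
G(x) = 97 (G(x) = -3 + (6 + 4)² = -3 + 10² = -3 + 100 = 97)
26738 - G(X) = 26738 - 1*97 = 26738 - 97 = 26641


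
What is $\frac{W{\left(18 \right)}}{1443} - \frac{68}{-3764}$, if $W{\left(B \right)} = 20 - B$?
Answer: $\frac{26413}{1357863} \approx 0.019452$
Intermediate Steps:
$\frac{W{\left(18 \right)}}{1443} - \frac{68}{-3764} = \frac{20 - 18}{1443} - \frac{68}{-3764} = \left(20 - 18\right) \frac{1}{1443} - - \frac{17}{941} = 2 \cdot \frac{1}{1443} + \frac{17}{941} = \frac{2}{1443} + \frac{17}{941} = \frac{26413}{1357863}$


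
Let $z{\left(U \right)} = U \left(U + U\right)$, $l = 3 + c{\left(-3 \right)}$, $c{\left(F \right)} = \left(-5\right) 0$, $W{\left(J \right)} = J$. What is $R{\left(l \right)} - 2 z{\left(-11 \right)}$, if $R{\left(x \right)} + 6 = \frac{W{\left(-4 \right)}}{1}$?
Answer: $-494$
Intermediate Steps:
$c{\left(F \right)} = 0$
$l = 3$ ($l = 3 + 0 = 3$)
$z{\left(U \right)} = 2 U^{2}$ ($z{\left(U \right)} = U 2 U = 2 U^{2}$)
$R{\left(x \right)} = -10$ ($R{\left(x \right)} = -6 - \frac{4}{1} = -6 - 4 = -10$)
$R{\left(l \right)} - 2 z{\left(-11 \right)} = -10 - 2 \cdot 2 \left(-11\right)^{2} = -10 - 2 \cdot 2 \cdot 121 = -10 - 484 = -494$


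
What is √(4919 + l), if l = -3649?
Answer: √1270 ≈ 35.637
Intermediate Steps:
√(4919 + l) = √(4919 - 3649) = √1270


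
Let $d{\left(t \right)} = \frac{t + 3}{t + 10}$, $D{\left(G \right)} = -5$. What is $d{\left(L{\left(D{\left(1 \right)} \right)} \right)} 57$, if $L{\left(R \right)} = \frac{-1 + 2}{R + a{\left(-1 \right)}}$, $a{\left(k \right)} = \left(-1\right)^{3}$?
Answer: $\frac{969}{59} \approx 16.424$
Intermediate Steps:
$a{\left(k \right)} = -1$
$L{\left(R \right)} = \frac{1}{-1 + R}$ ($L{\left(R \right)} = \frac{-1 + 2}{R - 1} = 1 \frac{1}{-1 + R} = \frac{1}{-1 + R}$)
$d{\left(t \right)} = \frac{3 + t}{10 + t}$
$d{\left(L{\left(D{\left(1 \right)} \right)} \right)} 57 = \frac{3 + \frac{1}{-1 - 5}}{10 + \frac{1}{-1 - 5}} \cdot 57 = \frac{3 + \frac{1}{-6}}{10 + \frac{1}{-6}} \cdot 57 = \frac{3 - \frac{1}{6}}{10 - \frac{1}{6}} \cdot 57 = \frac{1}{\frac{59}{6}} \cdot \frac{17}{6} \cdot 57 = \frac{6}{59} \cdot \frac{17}{6} \cdot 57 = \frac{17}{59} \cdot 57 = \frac{969}{59}$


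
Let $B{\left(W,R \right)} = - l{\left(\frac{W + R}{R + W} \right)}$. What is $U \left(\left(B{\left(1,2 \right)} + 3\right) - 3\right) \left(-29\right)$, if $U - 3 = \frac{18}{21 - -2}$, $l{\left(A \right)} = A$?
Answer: $\frac{2523}{23} \approx 109.7$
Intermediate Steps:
$B{\left(W,R \right)} = -1$ ($B{\left(W,R \right)} = - \frac{W + R}{R + W} = - \frac{R + W}{R + W} = \left(-1\right) 1 = -1$)
$U = \frac{87}{23}$ ($U = 3 + \frac{18}{21 - -2} = 3 + \frac{18}{21 + 2} = 3 + \frac{18}{23} = \frac{87}{23} \approx 3.7826$)
$U \left(\left(B{\left(1,2 \right)} + 3\right) - 3\right) \left(-29\right) = \frac{87 \left(\left(-1 + 3\right) - 3\right)}{23} \left(-29\right) = \frac{87 \left(2 - 3\right)}{23} \left(-29\right) = \frac{87}{23} \left(-1\right) \left(-29\right) = \left(- \frac{87}{23}\right) \left(-29\right) = \frac{2523}{23}$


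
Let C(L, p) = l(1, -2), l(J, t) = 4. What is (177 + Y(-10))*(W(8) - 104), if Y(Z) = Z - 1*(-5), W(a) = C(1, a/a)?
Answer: -17200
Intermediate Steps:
C(L, p) = 4
W(a) = 4
Y(Z) = 5 + Z (Y(Z) = Z + 5 = 5 + Z)
(177 + Y(-10))*(W(8) - 104) = (177 + (5 - 10))*(4 - 104) = (177 - 5)*(-100) = 172*(-100) = -17200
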